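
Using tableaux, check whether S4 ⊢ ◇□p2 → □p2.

Invalid (countermodel exists)

Tableau for the negation ¬(◇□p2 → □p2):
1. ¬(◇□p2 → □p2), 0
2. ◇□p2, 0   [¬→-rule on 1]
3. ¬□p2, 0   [¬→-rule on 1]
4. □p2, 1   [◇-rule on 2: fresh world 1, 0R1]
5. p2, 1   [□-rule on 4 via 1R1]
6. ¬p2, 2   [¬□-rule on 3: fresh world 2, 0R2]
Accessibility: 0R0, 0R1, 0R2, 1R1, 2R2
The negation has an open branch (countermodel exists).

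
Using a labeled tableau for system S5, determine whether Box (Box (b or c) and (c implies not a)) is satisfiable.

Yes, satisfiable

1. Box (Box (b or c) and (c implies not a)), u
2. Box (b or c) and (c implies not a), u
3. Box (b or c), u
4. c implies not a, u
5. b or c, u
6. not a, u
7. c, u
Accessibility: uRu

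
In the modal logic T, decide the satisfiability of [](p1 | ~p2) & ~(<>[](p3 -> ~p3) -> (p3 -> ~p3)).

1. [](p1 | ~p2) & ~(<>[](p3 -> ~p3) -> (p3 -> ~p3)), u
2. [](p1 | ~p2), u
3. ~(<>[](p3 -> ~p3) -> (p3 -> ~p3)), u
4. <>[](p3 -> ~p3), u
5. ~(p3 -> ~p3), u
6. p3, u
7. p1 | ~p2, u
8. ~p2, u
9. [](p3 -> ~p3), v
10. p1 | ~p2, v
11. p3 -> ~p3, v
12. ~p2, v
13. ~p3, v
Accessibility: uRu, uRv, vRv

Yes, satisfiable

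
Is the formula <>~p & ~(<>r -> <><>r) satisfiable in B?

1. <>~p & ~(<>r -> <><>r), 0
2. <>~p, 0
3. ~(<>r -> <><>r), 0
4. <>r, 0
5. ~<><>r, 0
6. ~<>r, 0
7. ~r, 0
8. ~p, 1
9. ~<>r, 1
10. ~r, 1
11. r, 2
12. ~<>r, 2
13. ~r, 2
Accessibility: 0R0, 0R1, 0R2, 1R0, 1R1, 2R0, 2R2
Branch closes: r and ~r both at 2.
All branches of the tableau close; one closing branch shown above.

Unsatisfiable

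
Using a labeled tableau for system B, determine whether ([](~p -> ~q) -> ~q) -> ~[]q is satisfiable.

1. ([](~p -> ~q) -> ~q) -> ~[]q, u
2. ~[]q, u
3. ~q, v
Accessibility: uRu, uRv, vRu, vRv

Yes, satisfiable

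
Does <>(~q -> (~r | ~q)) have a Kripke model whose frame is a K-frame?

1. <>(~q -> (~r | ~q)), u
2. ~q -> (~r | ~q), v
3. ~r | ~q, v
4. ~q, v
Accessibility: uRv

Satisfiable (open branch found)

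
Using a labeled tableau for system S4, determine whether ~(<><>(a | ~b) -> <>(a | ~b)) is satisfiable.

1. ~(<><>(a | ~b) -> <>(a | ~b)), w0
2. <><>(a | ~b), w0
3. ~<>(a | ~b), w0
4. ~(a | ~b), w0
5. ~a, w0
6. b, w0
7. <>(a | ~b), w1
8. ~(a | ~b), w1
9. ~a, w1
10. b, w1
11. a | ~b, w2
12. ~(a | ~b), w2
13. ~a, w2
14. b, w2
15. ~b, w2
Accessibility: w0Rw0, w0Rw1, w0Rw2, w1Rw1, w1Rw2, w2Rw2
Branch closes: b and ~b both at w2.
All branches of the tableau close; one closing branch shown above.

Unsatisfiable (every branch closes)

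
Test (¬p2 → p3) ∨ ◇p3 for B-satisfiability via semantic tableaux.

Satisfiable (open branch found)

1. (¬p2 → p3) ∨ ◇p3, w0
2. ◇p3, w0
3. p3, w1
Accessibility: w0Rw0, w0Rw1, w1Rw0, w1Rw1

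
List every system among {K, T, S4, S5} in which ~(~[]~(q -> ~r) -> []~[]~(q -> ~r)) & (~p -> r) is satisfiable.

K, T, S4

S5-tableau for the formula:
1. ~(~[]~(q -> ~r) -> []~[]~(q -> ~r)) & (~p -> r), w0
2. ~(~[]~(q -> ~r) -> []~[]~(q -> ~r)), w0
3. ~p -> r, w0
4. ~[]~(q -> ~r), w0
5. ~[]~[]~(q -> ~r), w0
6. r, w0
7. q -> ~r, w1
8. ~r, w1
9. []~(q -> ~r), w2
10. ~(q -> ~r), w0
11. q, w0
12. ~(q -> ~r), w1
13. q, w1
14. r, w1
Accessibility: w0Rw0, w0Rw1, w0Rw2, w1Rw0, w1Rw1, w1Rw2, w2Rw0, w2Rw1, w2Rw2
Branch closes: r and ~r both at w1.
Every branch closes (one shown): unsatisfiable in S5.
S4-tableau for the formula:
1. ~(~[]~(q -> ~r) -> []~[]~(q -> ~r)) & (~p -> r), w0
2. ~(~[]~(q -> ~r) -> []~[]~(q -> ~r)), w0
3. ~p -> r, w0
4. ~[]~(q -> ~r), w0
5. ~[]~[]~(q -> ~r), w0
6. r, w0
7. q -> ~r, w1
8. ~r, w1
9. []~(q -> ~r), w2
10. ~(q -> ~r), w2
11. q, w2
12. r, w2
Accessibility: w0Rw0, w0Rw1, w0Rw2, w1Rw1, w2Rw2
Complete open branch: satisfiable in S4, hence also in K, T (this S4-model is also a K-model and a T-model).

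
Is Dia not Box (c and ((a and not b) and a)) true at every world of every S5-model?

Not valid

Tableau for the negation not Dia not Box (c and ((a and not b) and a)):
1. not Dia not Box (c and ((a and not b) and a)), w0
2. Box (c and ((a and not b) and a)), w0
3. c and ((a and not b) and a), w0
4. c, w0
5. (a and not b) and a, w0
6. a and not b, w0
7. a, w0
8. not b, w0
Accessibility: w0Rw0
The negation has an open branch (countermodel exists).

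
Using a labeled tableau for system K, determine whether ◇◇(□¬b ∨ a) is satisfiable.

Satisfiable (open branch found)

1. ◇◇(□¬b ∨ a), 0
2. ◇(□¬b ∨ a), 1   [◇-rule on 1: fresh world 1, 0R1]
3. □¬b ∨ a, 2   [◇-rule on 2: fresh world 2, 1R2]
4. a, 2   [∨-rule on 3 (branches; this branch)]
Accessibility: 0R1, 1R2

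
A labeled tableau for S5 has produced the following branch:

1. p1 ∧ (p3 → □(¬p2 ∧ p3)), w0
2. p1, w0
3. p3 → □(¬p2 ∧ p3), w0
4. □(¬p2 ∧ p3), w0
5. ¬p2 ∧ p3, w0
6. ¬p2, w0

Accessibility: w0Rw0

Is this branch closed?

No, open

No world carries both an atom and its negation.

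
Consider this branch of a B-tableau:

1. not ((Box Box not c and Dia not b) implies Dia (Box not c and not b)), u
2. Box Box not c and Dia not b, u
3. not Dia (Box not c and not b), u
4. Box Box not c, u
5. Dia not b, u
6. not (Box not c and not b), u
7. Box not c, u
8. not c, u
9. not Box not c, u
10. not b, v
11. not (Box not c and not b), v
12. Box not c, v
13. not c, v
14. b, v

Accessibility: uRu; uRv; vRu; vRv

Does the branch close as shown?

Both b and not b appear at v.

Yes, closed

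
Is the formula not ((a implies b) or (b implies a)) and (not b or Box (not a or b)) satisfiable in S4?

No, unsatisfiable

1. not ((a implies b) or (b implies a)) and (not b or Box (not a or b)), 0
2. not ((a implies b) or (b implies a)), 0
3. not b or Box (not a or b), 0
4. not (a implies b), 0
5. not (b implies a), 0
6. a, 0
7. not b, 0
8. b, 0
9. not a, 0
Accessibility: 0R0
Branch closes: b and not b both at 0.
(One branch shown.) All branches close.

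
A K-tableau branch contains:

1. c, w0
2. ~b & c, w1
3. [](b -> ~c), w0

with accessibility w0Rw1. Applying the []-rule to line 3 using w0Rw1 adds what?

b -> ~c, w1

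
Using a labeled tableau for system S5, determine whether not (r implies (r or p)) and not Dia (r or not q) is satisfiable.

1. not (r implies (r or p)) and not Dia (r or not q), u
2. not (r implies (r or p)), u
3. not Dia (r or not q), u
4. r, u
5. not (r or p), u
6. not r, u
7. not p, u
Accessibility: uRu
Branch closes: r and not r both at u.
All branches of the tableau close; one closing branch shown above.

No, unsatisfiable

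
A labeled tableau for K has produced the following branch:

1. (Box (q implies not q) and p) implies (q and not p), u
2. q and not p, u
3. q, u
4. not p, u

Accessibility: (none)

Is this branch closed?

There is no literal clash: for every atom and world, at most one sign appears.

No, open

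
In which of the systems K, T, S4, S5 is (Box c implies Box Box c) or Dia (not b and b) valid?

S4-tableau for the negation not ((Box c implies Box Box c) or Dia (not b and b)):
1. not ((Box c implies Box Box c) or Dia (not b and b)), w0
2. not (Box c implies Box Box c), w0
3. not Dia (not b and b), w0
4. Box c, w0
5. not Box Box c, w0
6. not (not b and b), w0
7. c, w0
8. not b, w0
9. not Box c, w1
10. not (not b and b), w1
11. c, w1
12. not b, w1
13. not c, w2
14. not (not b and b), w2
15. c, w2
Accessibility: w0Rw0, w0Rw1, w0Rw2, w1Rw1, w1Rw2, w2Rw2
Branch closes: c and not c both at w2.
Every branch closes (one shown): valid in S4, hence also in S5 (every theorem of S4 is a theorem of S5).
T-tableau for the negation not ((Box c implies Box Box c) or Dia (not b and b)):
1. not ((Box c implies Box Box c) or Dia (not b and b)), w0
2. not (Box c implies Box Box c), w0
3. not Dia (not b and b), w0
4. Box c, w0
5. not Box Box c, w0
6. not (not b and b), w0
7. c, w0
8. not b, w0
9. not Box c, w1
10. not (not b and b), w1
11. c, w1
12. not b, w1
13. not c, w2
Accessibility: w0Rw0, w0Rw1, w1Rw1, w1Rw2, w2Rw2
Complete open branch: countermodel on a T-frame, so not valid in T, nor in K (the same frame is also a K-frame).

S4, S5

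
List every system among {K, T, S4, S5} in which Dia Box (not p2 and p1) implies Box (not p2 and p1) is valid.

S5

S5-tableau for the negation not (Dia Box (not p2 and p1) implies Box (not p2 and p1)):
1. not (Dia Box (not p2 and p1) implies Box (not p2 and p1)), 0
2. Dia Box (not p2 and p1), 0
3. not Box (not p2 and p1), 0
4. Box (not p2 and p1), 1
5. not p2 and p1, 0
6. not p2, 0
7. p1, 0
8. not p2 and p1, 1
9. not p2, 1
10. p1, 1
11. not (not p2 and p1), 2
12. not p2 and p1, 2
13. not p2, 2
14. p1, 2
15. not p1, 2
Accessibility: 0R0, 0R1, 0R2, 1R0, 1R1, 1R2, 2R0, 2R1, 2R2
Branch closes: p1 and not p1 both at 2.
Every branch closes (one shown): valid in S5.
S4-tableau for the negation not (Dia Box (not p2 and p1) implies Box (not p2 and p1)):
1. not (Dia Box (not p2 and p1) implies Box (not p2 and p1)), 0
2. Dia Box (not p2 and p1), 0
3. not Box (not p2 and p1), 0
4. Box (not p2 and p1), 1
5. not p2 and p1, 1
6. not p2, 1
7. p1, 1
8. not (not p2 and p1), 2
9. not p1, 2
Accessibility: 0R0, 0R1, 0R2, 1R1, 2R2
Complete open branch: countermodel on an S4-frame, so not valid in S4, nor in K, T (the same frame is also a K-frame and a T-frame).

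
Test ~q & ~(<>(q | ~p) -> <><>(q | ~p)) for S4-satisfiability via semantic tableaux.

Unsatisfiable

1. ~q & ~(<>(q | ~p) -> <><>(q | ~p)), 0
2. ~q, 0
3. ~(<>(q | ~p) -> <><>(q | ~p)), 0
4. <>(q | ~p), 0
5. ~<><>(q | ~p), 0
6. ~<>(q | ~p), 0
7. ~(q | ~p), 0
8. p, 0
9. q | ~p, 1
10. ~<>(q | ~p), 1
11. ~(q | ~p), 1
12. ~q, 1
13. p, 1
14. ~p, 1
Accessibility: 0R0, 0R1, 1R1
Branch closes: p and ~p both at 1.
Every branch closes; the branch above is one of them.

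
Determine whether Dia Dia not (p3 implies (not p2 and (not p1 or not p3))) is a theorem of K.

No, not valid

Tableau for the negation not Dia Dia not (p3 implies (not p2 and (not p1 or not p3))):
1. not Dia Dia not (p3 implies (not p2 and (not p1 or not p3))), u
The negation has an open branch (countermodel exists).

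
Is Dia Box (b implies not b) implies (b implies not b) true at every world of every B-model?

Valid in B

Tableau for the negation not (Dia Box (b implies not b) implies (b implies not b)):
1. not (Dia Box (b implies not b) implies (b implies not b)), 0
2. Dia Box (b implies not b), 0
3. not (b implies not b), 0
4. b, 0
5. Box (b implies not b), 1
6. b implies not b, 0
7. b implies not b, 1
8. not b, 0
Accessibility: 0R0, 0R1, 1R0, 1R1
Branch closes: b and not b both at 0.
All branches of the negation close; one closing branch shown above.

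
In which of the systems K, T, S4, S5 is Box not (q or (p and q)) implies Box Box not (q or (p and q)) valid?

T-tableau for the negation not (Box not (q or (p and q)) implies Box Box not (q or (p and q))):
1. not (Box not (q or (p and q)) implies Box Box not (q or (p and q))), u
2. Box not (q or (p and q)), u
3. not Box Box not (q or (p and q)), u
4. not (q or (p and q)), u
5. not q, u
6. not (p and q), u
7. not Box not (q or (p and q)), v
8. not (q or (p and q)), v
9. not q, v
10. not (p and q), v
11. q or (p and q), w
12. p and q, w
13. p, w
14. q, w
Accessibility: uRu, uRv, vRv, vRw, wRw
Complete open branch: countermodel on a T-frame, so not valid in T, nor in K (the same frame is also a K-frame).
S4-tableau for the negation not (Box not (q or (p and q)) implies Box Box not (q or (p and q))):
1. not (Box not (q or (p and q)) implies Box Box not (q or (p and q))), u
2. Box not (q or (p and q)), u
3. not Box Box not (q or (p and q)), u
4. not (q or (p and q)), u
5. not q, u
6. not (p and q), u
7. not Box not (q or (p and q)), v
8. not (q or (p and q)), v
9. not q, v
10. not (p and q), v
11. q or (p and q), w
12. not (q or (p and q)), w
13. not q, w
14. not (p and q), w
15. p and q, w
16. p, w
17. q, w
Accessibility: uRu, uRv, uRw, vRv, vRw, wRw
Branch closes: q and not q both at w.
Every branch closes (one shown): valid in S4, hence also in S5 (every theorem of S4 is a theorem of S5).

S4, S5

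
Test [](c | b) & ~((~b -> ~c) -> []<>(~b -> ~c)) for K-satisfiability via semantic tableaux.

1. [](c | b) & ~((~b -> ~c) -> []<>(~b -> ~c)), w0
2. [](c | b), w0   [&-rule on 1]
3. ~((~b -> ~c) -> []<>(~b -> ~c)), w0   [&-rule on 1]
4. ~b -> ~c, w0   [~->-rule on 3]
5. ~[]<>(~b -> ~c), w0   [~->-rule on 3]
6. ~c, w0   [->-rule on 4 (branches; this branch)]
7. ~<>(~b -> ~c), w1   [~[]-rule on 5: fresh world w1, w0Rw1]
8. c | b, w1   [[]-rule on 2 via w0Rw1]
9. b, w1   [|-rule on 8 (branches; this branch)]
Accessibility: w0Rw1

Satisfiable (open branch found)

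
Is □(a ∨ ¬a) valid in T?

Valid in T

Tableau for the negation ¬□(a ∨ ¬a):
1. ¬□(a ∨ ¬a), u
2. ¬(a ∨ ¬a), v
3. ¬a, v
4. a, v
Accessibility: uRu, uRv, vRv
Branch closes: a and ¬a both at v.
All branches of the negation close; one closing branch shown above.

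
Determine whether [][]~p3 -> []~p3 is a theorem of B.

Tableau for the negation ~([][]~p3 -> []~p3):
1. ~([][]~p3 -> []~p3), w0
2. [][]~p3, w0
3. ~[]~p3, w0
4. []~p3, w0
5. ~p3, w0
6. p3, w1
7. []~p3, w1
8. ~p3, w1
Accessibility: w0Rw0, w0Rw1, w1Rw0, w1Rw1
Branch closes: p3 and ~p3 both at w1.
Every branch of the negation's tableau closes; the branch above is one of them.

Valid in B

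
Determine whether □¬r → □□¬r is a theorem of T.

Tableau for the negation ¬(□¬r → □□¬r):
1. ¬(□¬r → □□¬r), u
2. □¬r, u   [¬→-rule on 1]
3. ¬□□¬r, u   [¬→-rule on 1]
4. ¬r, u   [□-rule on 2 via uRu]
5. ¬□¬r, v   [¬□-rule on 3: fresh world v, uRv]
6. ¬r, v   [□-rule on 2 via uRv]
7. r, w   [¬□-rule on 5: fresh world w, vRw]
Accessibility: uRu, uRv, vRv, vRw, wRw
The negation has an open branch (countermodel exists).

Not valid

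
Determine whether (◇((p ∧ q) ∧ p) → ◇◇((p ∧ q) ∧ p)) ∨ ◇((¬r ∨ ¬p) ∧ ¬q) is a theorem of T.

Valid in T

Tableau for the negation ¬((◇((p ∧ q) ∧ p) → ◇◇((p ∧ q) ∧ p)) ∨ ◇((¬r ∨ ¬p) ∧ ¬q)):
1. ¬((◇((p ∧ q) ∧ p) → ◇◇((p ∧ q) ∧ p)) ∨ ◇((¬r ∨ ¬p) ∧ ¬q)), w0
2. ¬(◇((p ∧ q) ∧ p) → ◇◇((p ∧ q) ∧ p)), w0
3. ¬◇((¬r ∨ ¬p) ∧ ¬q), w0
4. ◇((p ∧ q) ∧ p), w0
5. ¬◇◇((p ∧ q) ∧ p), w0
6. ¬((¬r ∨ ¬p) ∧ ¬q), w0
7. ¬◇((p ∧ q) ∧ p), w0
8. ¬((p ∧ q) ∧ p), w0
9. ¬(¬r ∨ ¬p), w0
10. r, w0
11. p, w0
12. ¬(p ∧ q), w0
13. ¬q, w0
14. (p ∧ q) ∧ p, w1
15. p ∧ q, w1
16. p, w1
17. q, w1
18. ¬((¬r ∨ ¬p) ∧ ¬q), w1
19. ¬◇((p ∧ q) ∧ p), w1
20. ¬((p ∧ q) ∧ p), w1
21. ¬(¬r ∨ ¬p), w1
22. r, w1
23. ¬(p ∧ q), w1
24. ¬q, w1
Accessibility: w0Rw0, w0Rw1, w1Rw1
Branch closes: q and ¬q both at w1.
All branches of the negation close; one closing branch shown above.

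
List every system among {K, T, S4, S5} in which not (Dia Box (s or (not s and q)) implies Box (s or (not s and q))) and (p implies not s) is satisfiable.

S5-tableau for the formula:
1. not (Dia Box (s or (not s and q)) implies Box (s or (not s and q))) and (p implies not s), 0
2. not (Dia Box (s or (not s and q)) implies Box (s or (not s and q))), 0
3. p implies not s, 0
4. Dia Box (s or (not s and q)), 0
5. not Box (s or (not s and q)), 0
6. not s, 0
7. Box (s or (not s and q)), 1
8. s or (not s and q), 0
9. s or (not s and q), 1
10. not s and q, 0
11. q, 0
12. not s and q, 1
13. not s, 1
14. q, 1
15. not (s or (not s and q)), 2
16. not s, 2
17. not (not s and q), 2
18. s or (not s and q), 2
19. not q, 2
20. not s and q, 2
21. q, 2
Accessibility: 0R0, 0R1, 0R2, 1R0, 1R1, 1R2, 2R0, 2R1, 2R2
Branch closes: q and not q both at 2.
Every branch closes (one shown): unsatisfiable in S5.
S4-tableau for the formula:
1. not (Dia Box (s or (not s and q)) implies Box (s or (not s and q))) and (p implies not s), 0
2. not (Dia Box (s or (not s and q)) implies Box (s or (not s and q))), 0
3. p implies not s, 0
4. Dia Box (s or (not s and q)), 0
5. not Box (s or (not s and q)), 0
6. not s, 0
7. Box (s or (not s and q)), 1
8. s or (not s and q), 1
9. not s and q, 1
10. not s, 1
11. q, 1
12. not (s or (not s and q)), 2
13. not s, 2
14. not (not s and q), 2
15. not q, 2
Accessibility: 0R0, 0R1, 0R2, 1R1, 2R2
Complete open branch: satisfiable in S4, hence also in K, T (this S4-model is also a K-model and a T-model).

K, T, S4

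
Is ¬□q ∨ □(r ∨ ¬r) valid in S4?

Yes, valid

Tableau for the negation ¬(¬□q ∨ □(r ∨ ¬r)):
1. ¬(¬□q ∨ □(r ∨ ¬r)), w0
2. □q, w0
3. ¬□(r ∨ ¬r), w0
4. q, w0
5. ¬(r ∨ ¬r), w1
6. ¬r, w1
7. r, w1
Accessibility: w0Rw0, w0Rw1, w1Rw1
Branch closes: r and ¬r both at w1.
Every branch of the negation's tableau closes; the branch above is one of them.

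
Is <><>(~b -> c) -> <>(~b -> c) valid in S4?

Yes, valid

Tableau for the negation ~(<><>(~b -> c) -> <>(~b -> c)):
1. ~(<><>(~b -> c) -> <>(~b -> c)), u
2. <><>(~b -> c), u
3. ~<>(~b -> c), u
4. ~(~b -> c), u
5. ~b, u
6. ~c, u
7. <>(~b -> c), v
8. ~(~b -> c), v
9. ~b, v
10. ~c, v
11. ~b -> c, w
12. ~(~b -> c), w
13. ~b, w
14. ~c, w
15. c, w
Accessibility: uRu, uRv, uRw, vRv, vRw, wRw
Branch closes: c and ~c both at w.
All branches of the negation close; one closing branch shown above.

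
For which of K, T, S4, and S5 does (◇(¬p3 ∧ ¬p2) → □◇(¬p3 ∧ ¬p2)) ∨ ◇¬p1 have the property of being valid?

S5

S5-tableau for the negation ¬((◇(¬p3 ∧ ¬p2) → □◇(¬p3 ∧ ¬p2)) ∨ ◇¬p1):
1. ¬((◇(¬p3 ∧ ¬p2) → □◇(¬p3 ∧ ¬p2)) ∨ ◇¬p1), u
2. ¬(◇(¬p3 ∧ ¬p2) → □◇(¬p3 ∧ ¬p2)), u   [¬∨-rule on 1]
3. ¬◇¬p1, u   [¬∨-rule on 1]
4. ◇(¬p3 ∧ ¬p2), u   [¬→-rule on 2]
5. ¬□◇(¬p3 ∧ ¬p2), u   [¬→-rule on 2]
6. p1, u   [¬◇-rule on 3 via uRu]
7. ¬p3 ∧ ¬p2, v   [◇-rule on 4: fresh world v, uRv]
8. ¬p3, v   [∧-rule on 7]
9. ¬p2, v   [∧-rule on 7]
10. p1, v   [¬◇-rule on 3 via uRv]
11. ¬◇(¬p3 ∧ ¬p2), w   [¬□-rule on 5: fresh world w, uRw]
12. p1, w   [¬◇-rule on 3 via uRw]
13. ¬(¬p3 ∧ ¬p2), u   [¬◇-rule on 11 via wRu]
14. ¬(¬p3 ∧ ¬p2), v   [¬◇-rule on 11 via wRv]
15. ¬(¬p3 ∧ ¬p2), w   [¬◇-rule on 11 via wRw]
16. p2, u   [¬∧-rule on 13 (branches; this branch)]
17. p2, v   [¬∧-rule on 14 (branches; this branch)]
Accessibility: uRu, uRv, uRw, vRu, vRv, vRw, wRu, wRv, wRw
Branch closes: p2 and ¬p2 both at v.
Every branch closes (one shown): valid in S5.
S4-tableau for the negation ¬((◇(¬p3 ∧ ¬p2) → □◇(¬p3 ∧ ¬p2)) ∨ ◇¬p1):
1. ¬((◇(¬p3 ∧ ¬p2) → □◇(¬p3 ∧ ¬p2)) ∨ ◇¬p1), u
2. ¬(◇(¬p3 ∧ ¬p2) → □◇(¬p3 ∧ ¬p2)), u   [¬∨-rule on 1]
3. ¬◇¬p1, u   [¬∨-rule on 1]
4. ◇(¬p3 ∧ ¬p2), u   [¬→-rule on 2]
5. ¬□◇(¬p3 ∧ ¬p2), u   [¬→-rule on 2]
6. p1, u   [¬◇-rule on 3 via uRu]
7. ¬p3 ∧ ¬p2, v   [◇-rule on 4: fresh world v, uRv]
8. ¬p3, v   [∧-rule on 7]
9. ¬p2, v   [∧-rule on 7]
10. p1, v   [¬◇-rule on 3 via uRv]
11. ¬◇(¬p3 ∧ ¬p2), w   [¬□-rule on 5: fresh world w, uRw]
12. p1, w   [¬◇-rule on 3 via uRw]
13. ¬(¬p3 ∧ ¬p2), w   [¬◇-rule on 11 via wRw]
14. p2, w   [¬∧-rule on 13 (branches; this branch)]
Accessibility: uRu, uRv, uRw, vRv, wRw
Complete open branch: countermodel on an S4-frame, so not valid in S4, nor in K, T (the same frame is also a K-frame and a T-frame).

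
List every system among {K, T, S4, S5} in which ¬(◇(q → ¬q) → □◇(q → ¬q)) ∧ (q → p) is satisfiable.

K, T, S4

S4-tableau for the formula:
1. ¬(◇(q → ¬q) → □◇(q → ¬q)) ∧ (q → p), 0
2. ¬(◇(q → ¬q) → □◇(q → ¬q)), 0
3. q → p, 0
4. ◇(q → ¬q), 0
5. ¬□◇(q → ¬q), 0
6. p, 0
7. q → ¬q, 1
8. ¬q, 1
9. ¬◇(q → ¬q), 2
10. ¬(q → ¬q), 2
11. q, 2
Accessibility: 0R0, 0R1, 0R2, 1R1, 2R2
Complete open branch: satisfiable in S4, hence also in K, T (this S4-model is also a K-model and a T-model).
S5-tableau for the formula:
1. ¬(◇(q → ¬q) → □◇(q → ¬q)) ∧ (q → p), 0
2. ¬(◇(q → ¬q) → □◇(q → ¬q)), 0
3. q → p, 0
4. ◇(q → ¬q), 0
5. ¬□◇(q → ¬q), 0
6. p, 0
7. q → ¬q, 1
8. ¬q, 1
9. ¬◇(q → ¬q), 2
10. ¬(q → ¬q), 0
11. q, 0
12. ¬(q → ¬q), 1
13. q, 1
Accessibility: 0R0, 0R1, 0R2, 1R0, 1R1, 1R2, 2R0, 2R1, 2R2
Branch closes: q and ¬q both at 1.
Every branch closes (one shown): unsatisfiable in S5.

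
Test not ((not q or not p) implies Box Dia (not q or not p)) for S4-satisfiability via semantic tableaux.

Satisfiable

1. not ((not q or not p) implies Box Dia (not q or not p)), 0
2. not q or not p, 0
3. not Box Dia (not q or not p), 0
4. not p, 0
5. not Dia (not q or not p), 1
6. not (not q or not p), 1
7. q, 1
8. p, 1
Accessibility: 0R0, 0R1, 1R1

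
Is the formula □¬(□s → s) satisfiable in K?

1. □¬(□s → s), w0

Satisfiable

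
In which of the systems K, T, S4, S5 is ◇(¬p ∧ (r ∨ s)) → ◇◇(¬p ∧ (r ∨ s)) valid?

T-tableau for the negation ¬(◇(¬p ∧ (r ∨ s)) → ◇◇(¬p ∧ (r ∨ s))):
1. ¬(◇(¬p ∧ (r ∨ s)) → ◇◇(¬p ∧ (r ∨ s))), 0
2. ◇(¬p ∧ (r ∨ s)), 0   [¬→-rule on 1]
3. ¬◇◇(¬p ∧ (r ∨ s)), 0   [¬→-rule on 1]
4. ¬◇(¬p ∧ (r ∨ s)), 0   [¬◇-rule on 3 via 0R0]
5. ¬(¬p ∧ (r ∨ s)), 0   [¬◇-rule on 4 via 0R0]
6. ¬(r ∨ s), 0   [¬∧-rule on 5 (branches; this branch)]
7. ¬r, 0   [¬∨-rule on 6]
8. ¬s, 0   [¬∨-rule on 6]
9. ¬p ∧ (r ∨ s), 1   [◇-rule on 2: fresh world 1, 0R1]
10. ¬p, 1   [∧-rule on 9]
11. r ∨ s, 1   [∧-rule on 9]
12. ¬◇(¬p ∧ (r ∨ s)), 1   [¬◇-rule on 3 via 0R1]
13. ¬(¬p ∧ (r ∨ s)), 1   [¬◇-rule on 4 via 0R1]
14. s, 1   [∨-rule on 11 (branches; this branch)]
15. ¬(r ∨ s), 1   [¬∧-rule on 13 (branches; this branch)]
16. ¬r, 1   [¬∨-rule on 15]
17. ¬s, 1   [¬∨-rule on 15]
Accessibility: 0R0, 0R1, 1R1
Branch closes: s and ¬s both at 1.
Every branch closes (one shown): valid in T, hence also in S4, S5 (every theorem of T is a theorem of S4 and S5).
K-tableau for the negation ¬(◇(¬p ∧ (r ∨ s)) → ◇◇(¬p ∧ (r ∨ s))):
1. ¬(◇(¬p ∧ (r ∨ s)) → ◇◇(¬p ∧ (r ∨ s))), 0
2. ◇(¬p ∧ (r ∨ s)), 0   [¬→-rule on 1]
3. ¬◇◇(¬p ∧ (r ∨ s)), 0   [¬→-rule on 1]
4. ¬p ∧ (r ∨ s), 1   [◇-rule on 2: fresh world 1, 0R1]
5. ¬p, 1   [∧-rule on 4]
6. r ∨ s, 1   [∧-rule on 4]
7. ¬◇(¬p ∧ (r ∨ s)), 1   [¬◇-rule on 3 via 0R1]
8. s, 1   [∨-rule on 6 (branches; this branch)]
Accessibility: 0R1
Complete open branch: countermodel on a K-frame, so not valid in K.

T, S4, S5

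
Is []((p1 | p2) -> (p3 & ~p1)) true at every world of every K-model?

Tableau for the negation ~[]((p1 | p2) -> (p3 & ~p1)):
1. ~[]((p1 | p2) -> (p3 & ~p1)), u
2. ~((p1 | p2) -> (p3 & ~p1)), v
3. p1 | p2, v
4. ~(p3 & ~p1), v
5. p2, v
6. p1, v
Accessibility: uRv
The negation has an open branch (countermodel exists).

No, not valid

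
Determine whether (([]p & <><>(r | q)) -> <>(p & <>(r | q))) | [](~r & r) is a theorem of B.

Tableau for the negation ~((([]p & <><>(r | q)) -> <>(p & <>(r | q))) | [](~r & r)):
1. ~((([]p & <><>(r | q)) -> <>(p & <>(r | q))) | [](~r & r)), u
2. ~(([]p & <><>(r | q)) -> <>(p & <>(r | q))), u
3. ~[](~r & r), u
4. []p & <><>(r | q), u
5. ~<>(p & <>(r | q)), u
6. []p, u
7. <><>(r | q), u
8. ~(p & <>(r | q)), u
9. p, u
10. ~<>(r | q), u
11. ~(r | q), u
12. ~r, u
13. ~q, u
14. ~(~r & r), v
15. ~(p & <>(r | q)), v
16. p, v
17. ~(r | q), v
18. ~r, v
19. ~q, v
20. ~<>(r | q), v
21. <>(r | q), w
22. ~(p & <>(r | q)), w
23. p, w
24. ~(r | q), w
25. ~r, w
26. ~q, w
27. ~<>(r | q), w
28. r | q, x
29. ~(r | q), x
30. ~r, x
31. ~q, x
32. q, x
Accessibility: uRu, uRv, uRw, vRu, vRv, wRu, wRw, wRx, xRw, xRx
Branch closes: q and ~q both at x.
All branches of the negation close; one closing branch shown above.

Valid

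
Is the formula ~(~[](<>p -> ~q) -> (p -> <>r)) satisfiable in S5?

1. ~(~[](<>p -> ~q) -> (p -> <>r)), 0
2. ~[](<>p -> ~q), 0
3. ~(p -> <>r), 0
4. p, 0
5. ~<>r, 0
6. ~r, 0
7. ~(<>p -> ~q), 1
8. <>p, 1
9. q, 1
10. ~r, 1
11. p, 2
12. ~r, 2
Accessibility: 0R0, 0R1, 0R2, 1R0, 1R1, 1R2, 2R0, 2R1, 2R2

Yes, satisfiable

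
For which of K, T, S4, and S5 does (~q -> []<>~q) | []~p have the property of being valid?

S5

S4-tableau for the negation ~((~q -> []<>~q) | []~p):
1. ~((~q -> []<>~q) | []~p), w0
2. ~(~q -> []<>~q), w0   [~|-rule on 1]
3. ~[]~p, w0   [~|-rule on 1]
4. ~q, w0   [~->-rule on 2]
5. ~[]<>~q, w0   [~->-rule on 2]
6. p, w1   [~[]-rule on 3: fresh world w1, w0Rw1]
7. ~<>~q, w2   [~[]-rule on 5: fresh world w2, w0Rw2]
8. q, w2   [~<>-rule on 7 via w2Rw2]
Accessibility: w0Rw0, w0Rw1, w0Rw2, w1Rw1, w2Rw2
Complete open branch: countermodel on an S4-frame, so not valid in S4, nor in K, T (the same frame is also a K-frame and a T-frame).
S5-tableau for the negation ~((~q -> []<>~q) | []~p):
1. ~((~q -> []<>~q) | []~p), w0
2. ~(~q -> []<>~q), w0   [~|-rule on 1]
3. ~[]~p, w0   [~|-rule on 1]
4. ~q, w0   [~->-rule on 2]
5. ~[]<>~q, w0   [~->-rule on 2]
6. p, w1   [~[]-rule on 3: fresh world w1, w0Rw1]
7. ~<>~q, w2   [~[]-rule on 5: fresh world w2, w0Rw2]
8. q, w0   [~<>-rule on 7 via w2Rw0]
Accessibility: w0Rw0, w0Rw1, w0Rw2, w1Rw0, w1Rw1, w1Rw2, w2Rw0, w2Rw1, w2Rw2
Branch closes: q and ~q both at w0.
Every branch closes (one shown): valid in S5.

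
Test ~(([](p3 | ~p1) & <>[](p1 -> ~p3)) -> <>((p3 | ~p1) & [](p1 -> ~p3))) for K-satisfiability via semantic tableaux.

1. ~(([](p3 | ~p1) & <>[](p1 -> ~p3)) -> <>((p3 | ~p1) & [](p1 -> ~p3))), 0
2. [](p3 | ~p1) & <>[](p1 -> ~p3), 0   [~->-rule on 1]
3. ~<>((p3 | ~p1) & [](p1 -> ~p3)), 0   [~->-rule on 1]
4. [](p3 | ~p1), 0   [&-rule on 2]
5. <>[](p1 -> ~p3), 0   [&-rule on 2]
6. [](p1 -> ~p3), 1   [<>-rule on 5: fresh world 1, 0R1]
7. ~((p3 | ~p1) & [](p1 -> ~p3)), 1   [~<>-rule on 3 via 0R1]
8. p3 | ~p1, 1   [[]-rule on 4 via 0R1]
9. ~[](p1 -> ~p3), 1   [~&-rule on 7 (branches; this branch)]
10. ~p1, 1   [|-rule on 8 (branches; this branch)]
11. ~(p1 -> ~p3), 2   [~[]-rule on 9: fresh world 2, 1R2]
12. p1, 2   [~->-rule on 11]
13. p3, 2   [~->-rule on 11]
14. p1 -> ~p3, 2   [[]-rule on 6 via 1R2]
15. ~p3, 2   [->-rule on 14 (branches; this branch)]
Accessibility: 0R1, 1R2
Branch closes: p3 and ~p3 both at 2.
All branches of the tableau close; one closing branch shown above.

Unsatisfiable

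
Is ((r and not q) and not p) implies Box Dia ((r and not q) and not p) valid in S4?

Tableau for the negation not (((r and not q) and not p) implies Box Dia ((r and not q) and not p)):
1. not (((r and not q) and not p) implies Box Dia ((r and not q) and not p)), 0
2. (r and not q) and not p, 0
3. not Box Dia ((r and not q) and not p), 0
4. r and not q, 0
5. not p, 0
6. r, 0
7. not q, 0
8. not Dia ((r and not q) and not p), 1
9. not ((r and not q) and not p), 1
10. p, 1
Accessibility: 0R0, 0R1, 1R1
The negation has an open branch (countermodel exists).

No, not valid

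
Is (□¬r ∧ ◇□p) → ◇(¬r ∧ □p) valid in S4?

Valid

Tableau for the negation ¬((□¬r ∧ ◇□p) → ◇(¬r ∧ □p)):
1. ¬((□¬r ∧ ◇□p) → ◇(¬r ∧ □p)), 0
2. □¬r ∧ ◇□p, 0
3. ¬◇(¬r ∧ □p), 0
4. □¬r, 0
5. ◇□p, 0
6. ¬(¬r ∧ □p), 0
7. ¬r, 0
8. ¬□p, 0
9. □p, 1
10. ¬(¬r ∧ □p), 1
11. ¬r, 1
12. p, 1
13. ¬□p, 1
14. ¬p, 2
15. ¬(¬r ∧ □p), 2
16. ¬r, 2
17. ¬□p, 2
18. ¬p, 3
19. ¬(¬r ∧ □p), 3
20. ¬r, 3
21. p, 3
Accessibility: 0R0, 0R1, 0R2, 0R3, 1R1, 1R3, 2R2, 3R3
Branch closes: p and ¬p both at 3.
All branches of the negation close; one closing branch shown above.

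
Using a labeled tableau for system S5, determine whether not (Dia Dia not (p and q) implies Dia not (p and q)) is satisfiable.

1. not (Dia Dia not (p and q) implies Dia not (p and q)), u
2. Dia Dia not (p and q), u
3. not Dia not (p and q), u
4. p and q, u
5. p, u
6. q, u
7. Dia not (p and q), v
8. p and q, v
9. p, v
10. q, v
11. not (p and q), w
12. p and q, w
13. p, w
14. q, w
15. not q, w
Accessibility: uRu, uRv, uRw, vRu, vRv, vRw, wRu, wRv, wRw
Branch closes: q and not q both at w.
Every branch closes; the branch above is one of them.

Unsatisfiable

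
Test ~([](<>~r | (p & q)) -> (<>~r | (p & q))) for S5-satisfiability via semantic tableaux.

1. ~([](<>~r | (p & q)) -> (<>~r | (p & q))), 0
2. [](<>~r | (p & q)), 0
3. ~(<>~r | (p & q)), 0
4. ~<>~r, 0
5. ~(p & q), 0
6. <>~r | (p & q), 0
7. r, 0
8. ~q, 0
9. <>~r, 0
10. ~r, 1
11. <>~r | (p & q), 1
12. r, 1
Accessibility: 0R0, 0R1, 1R0, 1R1
Branch closes: r and ~r both at 1.
Every branch closes; the branch above is one of them.

Unsatisfiable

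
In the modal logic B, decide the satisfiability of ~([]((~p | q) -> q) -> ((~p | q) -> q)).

1. ~([]((~p | q) -> q) -> ((~p | q) -> q)), u
2. []((~p | q) -> q), u   [~->-rule on 1]
3. ~((~p | q) -> q), u   [~->-rule on 1]
4. ~p | q, u   [~->-rule on 3]
5. ~q, u   [~->-rule on 3]
6. (~p | q) -> q, u   [[]-rule on 2 via uRu]
7. ~p, u   [|-rule on 4 (branches; this branch)]
8. ~(~p | q), u   [->-rule on 6 (branches; this branch)]
9. p, u   [~|-rule on 8]
Accessibility: uRu
Branch closes: p and ~p both at u.
All branches of the tableau close; one closing branch shown above.

No, unsatisfiable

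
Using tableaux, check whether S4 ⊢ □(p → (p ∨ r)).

Tableau for the negation ¬□(p → (p ∨ r)):
1. ¬□(p → (p ∨ r)), u
2. ¬(p → (p ∨ r)), v
3. p, v
4. ¬(p ∨ r), v
5. ¬p, v
6. ¬r, v
Accessibility: uRu, uRv, vRv
Branch closes: p and ¬p both at v.
All branches of the negation close; one closing branch shown above.

Yes, valid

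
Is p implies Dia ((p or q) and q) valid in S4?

No, not valid

Tableau for the negation not (p implies Dia ((p or q) and q)):
1. not (p implies Dia ((p or q) and q)), u
2. p, u   [neg-implies-rule on 1]
3. not Dia ((p or q) and q), u   [neg-implies-rule on 1]
4. not ((p or q) and q), u   [neg-Dia-rule on 3 via uRu]
5. not q, u   [neg-and-rule on 4 (branches; this branch)]
Accessibility: uRu
The negation has an open branch (countermodel exists).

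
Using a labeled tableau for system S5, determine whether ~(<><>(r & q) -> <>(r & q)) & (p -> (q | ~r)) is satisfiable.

Unsatisfiable (every branch closes)

1. ~(<><>(r & q) -> <>(r & q)) & (p -> (q | ~r)), w0
2. ~(<><>(r & q) -> <>(r & q)), w0   [&-rule on 1]
3. p -> (q | ~r), w0   [&-rule on 1]
4. <><>(r & q), w0   [~->-rule on 2]
5. ~<>(r & q), w0   [~->-rule on 2]
6. ~(r & q), w0   [~<>-rule on 5 via w0Rw0]
7. q | ~r, w0   [->-rule on 3 (branches; this branch)]
8. ~q, w0   [~&-rule on 6 (branches; this branch)]
9. ~r, w0   [|-rule on 7 (branches; this branch)]
10. <>(r & q), w1   [<>-rule on 4: fresh world w1, w0Rw1]
11. ~(r & q), w1   [~<>-rule on 5 via w0Rw1]
12. ~q, w1   [~&-rule on 11 (branches; this branch)]
13. r & q, w2   [<>-rule on 10: fresh world w2, w1Rw2]
14. r, w2   [&-rule on 13]
15. q, w2   [&-rule on 13]
16. ~(r & q), w2   [~<>-rule on 5 via w0Rw2]
17. ~q, w2   [~&-rule on 16 (branches; this branch)]
Accessibility: w0Rw0, w0Rw1, w0Rw2, w1Rw0, w1Rw1, w1Rw2, w2Rw0, w2Rw1, w2Rw2
Branch closes: q and ~q both at w2.
All branches of the tableau close; one closing branch shown above.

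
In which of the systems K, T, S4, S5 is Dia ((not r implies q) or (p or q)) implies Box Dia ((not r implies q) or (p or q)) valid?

S4-tableau for the negation not (Dia ((not r implies q) or (p or q)) implies Box Dia ((not r implies q) or (p or q))):
1. not (Dia ((not r implies q) or (p or q)) implies Box Dia ((not r implies q) or (p or q))), 0
2. Dia ((not r implies q) or (p or q)), 0
3. not Box Dia ((not r implies q) or (p or q)), 0
4. (not r implies q) or (p or q), 1
5. p or q, 1
6. q, 1
7. not Dia ((not r implies q) or (p or q)), 2
8. not ((not r implies q) or (p or q)), 2
9. not (not r implies q), 2
10. not (p or q), 2
11. not r, 2
12. not q, 2
13. not p, 2
Accessibility: 0R0, 0R1, 0R2, 1R1, 2R2
Complete open branch: countermodel on an S4-frame, so not valid in S4, nor in K, T (the same frame is also a K-frame and a T-frame).
S5-tableau for the negation not (Dia ((not r implies q) or (p or q)) implies Box Dia ((not r implies q) or (p or q))):
1. not (Dia ((not r implies q) or (p or q)) implies Box Dia ((not r implies q) or (p or q))), 0
2. Dia ((not r implies q) or (p or q)), 0
3. not Box Dia ((not r implies q) or (p or q)), 0
4. (not r implies q) or (p or q), 1
5. p or q, 1
6. p, 1
7. not Dia ((not r implies q) or (p or q)), 2
8. not ((not r implies q) or (p or q)), 0
9. not (not r implies q), 0
10. not (p or q), 0
11. not r, 0
12. not q, 0
13. not p, 0
14. not ((not r implies q) or (p or q)), 1
15. not (not r implies q), 1
16. not (p or q), 1
17. not r, 1
18. not q, 1
19. not p, 1
Accessibility: 0R0, 0R1, 0R2, 1R0, 1R1, 1R2, 2R0, 2R1, 2R2
Branch closes: p and not p both at 1.
Every branch closes (one shown): valid in S5.

S5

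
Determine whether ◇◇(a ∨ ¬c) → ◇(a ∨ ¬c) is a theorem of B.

Tableau for the negation ¬(◇◇(a ∨ ¬c) → ◇(a ∨ ¬c)):
1. ¬(◇◇(a ∨ ¬c) → ◇(a ∨ ¬c)), 0
2. ◇◇(a ∨ ¬c), 0
3. ¬◇(a ∨ ¬c), 0
4. ¬(a ∨ ¬c), 0
5. ¬a, 0
6. c, 0
7. ◇(a ∨ ¬c), 1
8. ¬(a ∨ ¬c), 1
9. ¬a, 1
10. c, 1
11. a ∨ ¬c, 2
12. ¬c, 2
Accessibility: 0R0, 0R1, 1R0, 1R1, 1R2, 2R1, 2R2
The negation has an open branch (countermodel exists).

Not valid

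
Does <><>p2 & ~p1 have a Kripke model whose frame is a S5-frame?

Satisfiable

1. <><>p2 & ~p1, u
2. <><>p2, u
3. ~p1, u
4. <>p2, v
5. p2, w
Accessibility: uRu, uRv, uRw, vRu, vRv, vRw, wRu, wRv, wRw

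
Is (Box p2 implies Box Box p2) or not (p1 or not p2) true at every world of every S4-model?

Yes, valid

Tableau for the negation not ((Box p2 implies Box Box p2) or not (p1 or not p2)):
1. not ((Box p2 implies Box Box p2) or not (p1 or not p2)), u
2. not (Box p2 implies Box Box p2), u
3. p1 or not p2, u
4. Box p2, u
5. not Box Box p2, u
6. p2, u
7. p1, u
8. not Box p2, v
9. p2, v
10. not p2, w
11. p2, w
Accessibility: uRu, uRv, uRw, vRv, vRw, wRw
Branch closes: p2 and not p2 both at w.
All branches of the negation close; one closing branch shown above.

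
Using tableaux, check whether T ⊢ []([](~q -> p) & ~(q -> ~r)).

Not valid

Tableau for the negation ~[]([](~q -> p) & ~(q -> ~r)):
1. ~[]([](~q -> p) & ~(q -> ~r)), u
2. ~([](~q -> p) & ~(q -> ~r)), v
3. q -> ~r, v
4. ~r, v
Accessibility: uRu, uRv, vRv
The negation has an open branch (countermodel exists).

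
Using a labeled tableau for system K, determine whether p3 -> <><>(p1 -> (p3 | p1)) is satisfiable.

1. p3 -> <><>(p1 -> (p3 | p1)), w0
2. <><>(p1 -> (p3 | p1)), w0   [->-rule on 1 (branches; this branch)]
3. <>(p1 -> (p3 | p1)), w1   [<>-rule on 2: fresh world w1, w0Rw1]
4. p1 -> (p3 | p1), w2   [<>-rule on 3: fresh world w2, w1Rw2]
5. p3 | p1, w2   [->-rule on 4 (branches; this branch)]
6. p1, w2   [|-rule on 5 (branches; this branch)]
Accessibility: w0Rw1, w1Rw2

Yes, satisfiable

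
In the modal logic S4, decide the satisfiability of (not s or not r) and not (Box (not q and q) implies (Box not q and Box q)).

Unsatisfiable

1. (not s or not r) and not (Box (not q and q) implies (Box not q and Box q)), 0
2. not s or not r, 0
3. not (Box (not q and q) implies (Box not q and Box q)), 0
4. Box (not q and q), 0
5. not (Box not q and Box q), 0
6. not q and q, 0
7. not q, 0
8. q, 0
Accessibility: 0R0
Branch closes: q and not q both at 0.
(One branch shown.) All branches close.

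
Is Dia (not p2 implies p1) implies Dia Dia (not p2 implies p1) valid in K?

No, not valid

Tableau for the negation not (Dia (not p2 implies p1) implies Dia Dia (not p2 implies p1)):
1. not (Dia (not p2 implies p1) implies Dia Dia (not p2 implies p1)), w0
2. Dia (not p2 implies p1), w0
3. not Dia Dia (not p2 implies p1), w0
4. not p2 implies p1, w1
5. not Dia (not p2 implies p1), w1
6. p1, w1
Accessibility: w0Rw1
The negation has an open branch (countermodel exists).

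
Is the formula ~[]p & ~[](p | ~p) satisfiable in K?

1. ~[]p & ~[](p | ~p), u
2. ~[]p, u
3. ~[](p | ~p), u
4. ~p, v
5. ~(p | ~p), w
6. ~p, w
7. p, w
Accessibility: uRv, uRw
Branch closes: p and ~p both at w.
(One branch shown.) All branches close.

No, unsatisfiable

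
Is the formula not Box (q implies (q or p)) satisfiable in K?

No, unsatisfiable

1. not Box (q implies (q or p)), u
2. not (q implies (q or p)), v   [neg-Box-rule on 1: fresh world v, uRv]
3. q, v   [neg-implies-rule on 2]
4. not (q or p), v   [neg-implies-rule on 2]
5. not q, v   [neg-or-rule on 4]
6. not p, v   [neg-or-rule on 4]
Accessibility: uRv
Branch closes: q and not q both at v.
All branches of the tableau close; one closing branch shown above.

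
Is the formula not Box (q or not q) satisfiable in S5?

1. not Box (q or not q), 0
2. not (q or not q), 1   [neg-Box-rule on 1: fresh world 1, 0R1]
3. not q, 1   [neg-or-rule on 2]
4. q, 1   [neg-or-rule on 2]
Accessibility: 0R0, 0R1, 1R0, 1R1
Branch closes: q and not q both at 1.
All branches of the tableau close; one closing branch shown above.

Unsatisfiable (every branch closes)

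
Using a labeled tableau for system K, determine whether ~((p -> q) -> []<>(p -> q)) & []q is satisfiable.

Satisfiable

1. ~((p -> q) -> []<>(p -> q)) & []q, u
2. ~((p -> q) -> []<>(p -> q)), u   [&-rule on 1]
3. []q, u   [&-rule on 1]
4. p -> q, u   [~->-rule on 2]
5. ~[]<>(p -> q), u   [~->-rule on 2]
6. q, u   [->-rule on 4 (branches; this branch)]
7. ~<>(p -> q), v   [~[]-rule on 5: fresh world v, uRv]
8. q, v   [[]-rule on 3 via uRv]
Accessibility: uRv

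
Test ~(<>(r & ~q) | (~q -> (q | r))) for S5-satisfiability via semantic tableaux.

Satisfiable

1. ~(<>(r & ~q) | (~q -> (q | r))), u
2. ~<>(r & ~q), u   [~|-rule on 1]
3. ~(~q -> (q | r)), u   [~|-rule on 1]
4. ~q, u   [~->-rule on 3]
5. ~(q | r), u   [~->-rule on 3]
6. ~r, u   [~|-rule on 5]
7. ~(r & ~q), u   [~<>-rule on 2 via uRu]
Accessibility: uRu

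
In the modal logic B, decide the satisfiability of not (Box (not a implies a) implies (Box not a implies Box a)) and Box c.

Unsatisfiable (every branch closes)

1. not (Box (not a implies a) implies (Box not a implies Box a)) and Box c, w0
2. not (Box (not a implies a) implies (Box not a implies Box a)), w0
3. Box c, w0
4. Box (not a implies a), w0
5. not (Box not a implies Box a), w0
6. Box not a, w0
7. not Box a, w0
8. c, w0
9. not a implies a, w0
10. not a, w0
11. a, w0
Accessibility: w0Rw0
Branch closes: a and not a both at w0.
All branches of the tableau close; one closing branch shown above.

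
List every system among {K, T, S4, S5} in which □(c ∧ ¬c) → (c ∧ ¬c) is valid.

T-tableau for the negation ¬(□(c ∧ ¬c) → (c ∧ ¬c)):
1. ¬(□(c ∧ ¬c) → (c ∧ ¬c)), u
2. □(c ∧ ¬c), u
3. ¬(c ∧ ¬c), u
4. c ∧ ¬c, u
5. c, u
6. ¬c, u
Accessibility: uRu
Branch closes: c and ¬c both at u.
Every branch closes (one shown): valid in T, hence also in S4, S5 (every theorem of T is a theorem of S4 and S5).
K-tableau for the negation ¬(□(c ∧ ¬c) → (c ∧ ¬c)):
1. ¬(□(c ∧ ¬c) → (c ∧ ¬c)), u
2. □(c ∧ ¬c), u
3. ¬(c ∧ ¬c), u
4. c, u
Complete open branch: countermodel on a K-frame, so not valid in K.

T, S4, S5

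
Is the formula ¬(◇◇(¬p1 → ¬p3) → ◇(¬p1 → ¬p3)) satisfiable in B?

Yes, satisfiable

1. ¬(◇◇(¬p1 → ¬p3) → ◇(¬p1 → ¬p3)), 0
2. ◇◇(¬p1 → ¬p3), 0
3. ¬◇(¬p1 → ¬p3), 0
4. ¬(¬p1 → ¬p3), 0
5. ¬p1, 0
6. p3, 0
7. ◇(¬p1 → ¬p3), 1
8. ¬(¬p1 → ¬p3), 1
9. ¬p1, 1
10. p3, 1
11. ¬p1 → ¬p3, 2
12. ¬p3, 2
Accessibility: 0R0, 0R1, 1R0, 1R1, 1R2, 2R1, 2R2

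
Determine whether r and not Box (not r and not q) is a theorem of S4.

No, not valid

Tableau for the negation not (r and not Box (not r and not q)):
1. not (r and not Box (not r and not q)), u
2. Box (not r and not q), u
3. not r and not q, u
4. not r, u
5. not q, u
Accessibility: uRu
The negation has an open branch (countermodel exists).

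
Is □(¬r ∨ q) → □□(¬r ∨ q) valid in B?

Tableau for the negation ¬(□(¬r ∨ q) → □□(¬r ∨ q)):
1. ¬(□(¬r ∨ q) → □□(¬r ∨ q)), u
2. □(¬r ∨ q), u
3. ¬□□(¬r ∨ q), u
4. ¬r ∨ q, u
5. q, u
6. ¬□(¬r ∨ q), v
7. ¬r ∨ q, v
8. q, v
9. ¬(¬r ∨ q), w
10. r, w
11. ¬q, w
Accessibility: uRu, uRv, vRu, vRv, vRw, wRv, wRw
The negation has an open branch (countermodel exists).

No, not valid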